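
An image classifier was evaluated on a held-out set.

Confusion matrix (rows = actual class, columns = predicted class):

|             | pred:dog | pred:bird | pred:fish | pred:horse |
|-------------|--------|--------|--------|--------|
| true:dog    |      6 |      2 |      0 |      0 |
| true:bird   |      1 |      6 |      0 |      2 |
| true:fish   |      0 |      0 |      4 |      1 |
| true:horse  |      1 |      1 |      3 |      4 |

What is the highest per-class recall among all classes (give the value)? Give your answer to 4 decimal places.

Per-class recall (TP/(TP+FN)):
  dog: TP=6, FN=2+0+0=2 → 6/8 = 0.75000
  bird: TP=6, FN=1+0+2=3 → 6/9 = 0.66667
  fish: TP=4, FN=0+0+1=1 → 4/5 = 0.80000
  horse: TP=4, FN=1+1+3=5 → 4/9 = 0.44444
Highest is class 'fish' with recall = 0.8000.

0.8000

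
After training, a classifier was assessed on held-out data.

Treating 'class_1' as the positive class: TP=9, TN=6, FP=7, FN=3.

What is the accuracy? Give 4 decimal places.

0.6000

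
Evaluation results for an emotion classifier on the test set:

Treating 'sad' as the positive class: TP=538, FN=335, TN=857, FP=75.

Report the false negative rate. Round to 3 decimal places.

FNR = FN/(FN+TP) = 335/(335+538) = 0.384

0.384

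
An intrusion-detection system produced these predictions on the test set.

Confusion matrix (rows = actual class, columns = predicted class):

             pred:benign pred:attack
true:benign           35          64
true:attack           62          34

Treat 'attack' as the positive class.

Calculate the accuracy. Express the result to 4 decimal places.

0.3538

Accuracy = (TP+TN)/N = (34+35)/195 = 0.3538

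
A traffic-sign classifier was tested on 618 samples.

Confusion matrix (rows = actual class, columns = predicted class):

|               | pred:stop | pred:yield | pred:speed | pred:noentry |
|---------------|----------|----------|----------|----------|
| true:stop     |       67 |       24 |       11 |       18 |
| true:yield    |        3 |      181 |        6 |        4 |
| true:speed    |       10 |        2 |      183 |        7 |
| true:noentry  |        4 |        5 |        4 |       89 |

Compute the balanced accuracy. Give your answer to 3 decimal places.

0.817

Balanced accuracy = mean of per-class recall.
  stop: recall = 67/120 = 0.5583
  yield: recall = 181/194 = 0.9330
  speed: recall = 183/202 = 0.9059
  noentry: recall = 89/102 = 0.8725
Mean = (0.5583 + 0.9330 + 0.9059 + 0.8725) / 4 = 0.817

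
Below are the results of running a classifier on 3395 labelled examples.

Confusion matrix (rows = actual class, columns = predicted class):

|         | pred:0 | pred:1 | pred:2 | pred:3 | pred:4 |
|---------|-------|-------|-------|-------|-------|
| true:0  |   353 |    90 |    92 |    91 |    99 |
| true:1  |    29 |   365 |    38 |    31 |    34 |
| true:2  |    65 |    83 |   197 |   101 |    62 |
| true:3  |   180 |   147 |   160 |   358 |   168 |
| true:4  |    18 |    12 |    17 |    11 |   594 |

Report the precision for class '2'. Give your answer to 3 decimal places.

0.391

Take TP from the diagonal, FP from the rest of the '2' prediction marginal, FN from the rest of the '2' actual marginal.
precision = TP/(TP+FP).
2: TP=197, FP=92+38+160+17=307 → 197/504 = 0.3909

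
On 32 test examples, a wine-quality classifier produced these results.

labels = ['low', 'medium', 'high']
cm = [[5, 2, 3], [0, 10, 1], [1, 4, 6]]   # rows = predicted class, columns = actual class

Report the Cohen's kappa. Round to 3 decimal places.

Observed agreement pₒ = trace/N = 21/32 = 0.6563
Expected agreement pₑ = Σ (rowᵢ·colᵢ)/N² = (6·10 + 16·11 + 10·11)/32² = 0.3379
κ = (pₒ − pₑ)/(1 − pₑ) = (0.6563 − 0.3379)/(1 − 0.3379) = 0.481

0.481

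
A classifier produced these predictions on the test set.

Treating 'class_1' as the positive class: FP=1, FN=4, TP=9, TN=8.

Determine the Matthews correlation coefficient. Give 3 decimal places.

0.574

MCC = (TP·TN − FP·FN) / √((TP+FP)(TP+FN)(TN+FP)(TN+FN))
Numerator = 9·8 − 1·4 = 68
Denominator = √(10·13·9·12) = √14040 = 118.4905
MCC = 68 / 118.4905 = 0.574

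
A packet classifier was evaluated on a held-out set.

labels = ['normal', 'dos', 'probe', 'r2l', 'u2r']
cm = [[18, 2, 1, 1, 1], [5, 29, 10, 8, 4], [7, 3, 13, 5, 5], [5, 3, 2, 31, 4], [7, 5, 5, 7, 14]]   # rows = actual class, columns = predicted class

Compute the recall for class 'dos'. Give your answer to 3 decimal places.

One-vs-rest for 'dos': TP = diagonal; FP = other classes predicted 'dos'; FN = 'dos' predicted as other.
recall = TP/(TP+FN).
dos: TP=29, FN=5+10+8+4=27 → 29/56 = 0.5179

0.518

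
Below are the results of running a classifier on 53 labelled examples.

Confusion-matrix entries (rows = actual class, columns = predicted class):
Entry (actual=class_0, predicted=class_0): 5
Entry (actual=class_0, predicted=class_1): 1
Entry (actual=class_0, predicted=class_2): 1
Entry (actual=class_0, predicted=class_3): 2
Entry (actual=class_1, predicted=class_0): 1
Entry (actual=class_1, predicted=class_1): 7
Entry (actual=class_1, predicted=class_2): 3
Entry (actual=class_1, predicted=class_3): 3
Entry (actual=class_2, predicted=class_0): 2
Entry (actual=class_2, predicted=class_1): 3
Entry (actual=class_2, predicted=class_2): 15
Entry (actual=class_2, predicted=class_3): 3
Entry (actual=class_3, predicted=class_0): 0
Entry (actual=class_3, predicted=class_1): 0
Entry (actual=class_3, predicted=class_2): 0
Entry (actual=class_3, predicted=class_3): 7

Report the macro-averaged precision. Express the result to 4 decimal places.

0.6294

Per-class precision (TP/(TP+FP)):
  class_0: TP=5, FP=1+2+0=3 → 5/8 = 0.62500
  class_1: TP=7, FP=1+3+0=4 → 7/11 = 0.63636
  class_2: TP=15, FP=1+3+0=4 → 15/19 = 0.78947
  class_3: TP=7, FP=2+3+3=8 → 7/15 = 0.46667
Macro-precision = mean = (0.62500 + 0.63636 + 0.78947 + 0.46667) / 4 = 0.6294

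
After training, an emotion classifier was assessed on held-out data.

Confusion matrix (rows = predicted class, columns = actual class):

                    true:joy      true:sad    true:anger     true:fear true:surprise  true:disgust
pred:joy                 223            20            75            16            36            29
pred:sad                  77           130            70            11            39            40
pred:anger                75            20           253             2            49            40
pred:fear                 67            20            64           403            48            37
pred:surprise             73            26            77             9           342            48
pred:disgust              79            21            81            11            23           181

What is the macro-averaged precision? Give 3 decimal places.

0.529

Per-class precision (TP/(TP+FP)):
  joy: TP=223, FP=20+75+16+36+29=176 → 223/399 = 0.5589
  sad: TP=130, FP=77+70+11+39+40=237 → 130/367 = 0.3542
  anger: TP=253, FP=75+20+2+49+40=186 → 253/439 = 0.5763
  fear: TP=403, FP=67+20+64+48+37=236 → 403/639 = 0.6307
  surprise: TP=342, FP=73+26+77+9+48=233 → 342/575 = 0.5948
  disgust: TP=181, FP=79+21+81+11+23=215 → 181/396 = 0.4571
Macro-precision = mean = (0.5589 + 0.3542 + 0.5763 + 0.6307 + 0.5948 + 0.4571) / 6 = 0.529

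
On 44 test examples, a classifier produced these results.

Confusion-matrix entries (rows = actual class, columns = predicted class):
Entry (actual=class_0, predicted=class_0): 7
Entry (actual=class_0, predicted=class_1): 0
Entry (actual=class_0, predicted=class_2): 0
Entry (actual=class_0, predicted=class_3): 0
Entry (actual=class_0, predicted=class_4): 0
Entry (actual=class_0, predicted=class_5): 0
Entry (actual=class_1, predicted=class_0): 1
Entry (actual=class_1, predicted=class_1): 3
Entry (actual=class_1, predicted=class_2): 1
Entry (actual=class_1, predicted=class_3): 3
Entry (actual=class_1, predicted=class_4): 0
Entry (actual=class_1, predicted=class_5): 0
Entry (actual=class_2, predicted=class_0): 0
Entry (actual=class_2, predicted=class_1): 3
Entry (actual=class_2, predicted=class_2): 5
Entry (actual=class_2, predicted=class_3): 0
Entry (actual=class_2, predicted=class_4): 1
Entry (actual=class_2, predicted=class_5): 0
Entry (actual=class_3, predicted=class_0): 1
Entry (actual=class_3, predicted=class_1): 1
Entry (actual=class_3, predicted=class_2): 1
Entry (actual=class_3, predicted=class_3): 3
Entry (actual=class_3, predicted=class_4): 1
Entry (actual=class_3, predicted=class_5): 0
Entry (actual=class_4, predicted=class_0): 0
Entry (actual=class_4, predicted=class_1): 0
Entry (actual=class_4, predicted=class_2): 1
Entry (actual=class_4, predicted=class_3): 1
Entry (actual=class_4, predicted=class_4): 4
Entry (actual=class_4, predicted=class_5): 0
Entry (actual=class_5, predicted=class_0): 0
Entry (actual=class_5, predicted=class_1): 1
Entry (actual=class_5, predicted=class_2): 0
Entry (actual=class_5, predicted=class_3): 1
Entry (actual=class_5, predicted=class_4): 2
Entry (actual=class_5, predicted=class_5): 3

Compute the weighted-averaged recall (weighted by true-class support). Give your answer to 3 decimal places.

0.568

Per-class recall (TP/(TP+FN)):
  class_0: TP=7, FN=0+0+0+0+0=0 → 7/7 = 1.0000
  class_1: TP=3, FN=1+1+3+0+0=5 → 3/8 = 0.3750
  class_2: TP=5, FN=0+3+0+1+0=4 → 5/9 = 0.5556
  class_3: TP=3, FN=1+1+1+1+0=4 → 3/7 = 0.4286
  class_4: TP=4, FN=0+0+1+1+0=2 → 4/6 = 0.6667
  class_5: TP=3, FN=0+1+0+1+2=4 → 3/7 = 0.4286
Weighted-recall = Σ (supportᵢ/N)·recallᵢ with N=44: (7/44)·1.0000 + (8/44)·0.3750 + (9/44)·0.5556 + (7/44)·0.4286 + (6/44)·0.6667 + (7/44)·0.4286 = 0.568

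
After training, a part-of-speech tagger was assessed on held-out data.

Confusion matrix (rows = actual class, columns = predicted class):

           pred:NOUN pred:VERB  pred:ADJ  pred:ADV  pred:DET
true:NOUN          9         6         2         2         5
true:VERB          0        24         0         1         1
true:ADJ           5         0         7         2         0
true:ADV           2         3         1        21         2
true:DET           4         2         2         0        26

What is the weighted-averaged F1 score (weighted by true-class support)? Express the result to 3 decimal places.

Per-class F1 score (2·TP/(2·TP+FP+FN)):
  NOUN: TP=9, FP=0+5+2+4=11, FN=6+2+2+5=15 → 18/44 = 0.4091
  VERB: TP=24, FP=6+0+3+2=11, FN=0+0+1+1=2 → 48/61 = 0.7869
  ADJ: TP=7, FP=2+0+1+2=5, FN=5+0+2+0=7 → 14/26 = 0.5385
  ADV: TP=21, FP=2+1+2+0=5, FN=2+3+1+2=8 → 42/55 = 0.7636
  DET: TP=26, FP=5+1+0+2=8, FN=4+2+2+0=8 → 52/68 = 0.7647
Weighted-F1 score = Σ (supportᵢ/N)·F1 scoreᵢ with N=127: (24/127)·0.4091 + (26/127)·0.7869 + (14/127)·0.5385 + (29/127)·0.7636 + (34/127)·0.7647 = 0.677

0.677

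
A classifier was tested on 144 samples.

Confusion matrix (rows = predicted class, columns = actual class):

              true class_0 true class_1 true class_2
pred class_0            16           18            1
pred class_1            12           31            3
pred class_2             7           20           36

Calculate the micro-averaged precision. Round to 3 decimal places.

Micro-averaging pools counts across classes: ΣTP=83, ΣFP=61, ΣFN=61.
Micro-precision = TP/(TP+FP) on pooled counts = 0.576 (equals overall accuracy in single-label multiclass).

0.576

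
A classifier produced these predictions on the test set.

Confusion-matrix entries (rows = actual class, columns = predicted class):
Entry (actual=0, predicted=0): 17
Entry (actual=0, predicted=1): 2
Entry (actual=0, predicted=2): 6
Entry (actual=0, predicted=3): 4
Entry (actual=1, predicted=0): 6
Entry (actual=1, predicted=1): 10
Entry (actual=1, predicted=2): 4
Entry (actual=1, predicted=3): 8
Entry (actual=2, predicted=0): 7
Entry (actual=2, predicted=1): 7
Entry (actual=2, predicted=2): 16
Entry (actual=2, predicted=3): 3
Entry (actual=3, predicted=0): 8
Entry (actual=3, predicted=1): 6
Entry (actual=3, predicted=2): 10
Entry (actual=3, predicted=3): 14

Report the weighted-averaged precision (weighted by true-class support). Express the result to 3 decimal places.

0.447

Per-class precision (TP/(TP+FP)):
  0: TP=17, FP=6+7+8=21 → 17/38 = 0.4474
  1: TP=10, FP=2+7+6=15 → 10/25 = 0.4000
  2: TP=16, FP=6+4+10=20 → 16/36 = 0.4444
  3: TP=14, FP=4+8+3=15 → 14/29 = 0.4828
Weighted-precision = Σ (supportᵢ/N)·precisionᵢ with N=128: (29/128)·0.4474 + (28/128)·0.4000 + (33/128)·0.4444 + (38/128)·0.4828 = 0.447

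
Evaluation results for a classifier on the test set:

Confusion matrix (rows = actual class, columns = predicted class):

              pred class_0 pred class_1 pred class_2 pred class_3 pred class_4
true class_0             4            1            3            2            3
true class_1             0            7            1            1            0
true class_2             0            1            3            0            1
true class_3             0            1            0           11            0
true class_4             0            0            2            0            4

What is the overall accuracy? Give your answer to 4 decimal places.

0.6444

Accuracy = trace / total = (4+7+3+11+4=29) / 45 = 29/45 = 0.6444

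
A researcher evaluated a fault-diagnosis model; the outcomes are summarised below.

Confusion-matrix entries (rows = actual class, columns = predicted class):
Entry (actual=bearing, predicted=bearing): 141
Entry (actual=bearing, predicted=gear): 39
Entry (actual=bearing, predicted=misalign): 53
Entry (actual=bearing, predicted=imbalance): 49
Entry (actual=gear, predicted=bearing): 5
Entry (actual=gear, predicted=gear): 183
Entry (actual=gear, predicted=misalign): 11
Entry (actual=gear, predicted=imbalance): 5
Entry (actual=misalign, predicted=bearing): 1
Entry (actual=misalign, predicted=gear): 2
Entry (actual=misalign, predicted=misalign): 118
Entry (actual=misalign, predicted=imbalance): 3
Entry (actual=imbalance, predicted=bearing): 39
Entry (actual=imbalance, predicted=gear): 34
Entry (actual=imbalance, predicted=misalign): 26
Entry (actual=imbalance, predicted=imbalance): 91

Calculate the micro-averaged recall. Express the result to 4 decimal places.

Micro-averaging pools counts across classes: ΣTP=533, ΣFP=267, ΣFN=267.
Micro-recall = TP/(TP+FN) on pooled counts = 0.6663 (equals overall accuracy in single-label multiclass).

0.6663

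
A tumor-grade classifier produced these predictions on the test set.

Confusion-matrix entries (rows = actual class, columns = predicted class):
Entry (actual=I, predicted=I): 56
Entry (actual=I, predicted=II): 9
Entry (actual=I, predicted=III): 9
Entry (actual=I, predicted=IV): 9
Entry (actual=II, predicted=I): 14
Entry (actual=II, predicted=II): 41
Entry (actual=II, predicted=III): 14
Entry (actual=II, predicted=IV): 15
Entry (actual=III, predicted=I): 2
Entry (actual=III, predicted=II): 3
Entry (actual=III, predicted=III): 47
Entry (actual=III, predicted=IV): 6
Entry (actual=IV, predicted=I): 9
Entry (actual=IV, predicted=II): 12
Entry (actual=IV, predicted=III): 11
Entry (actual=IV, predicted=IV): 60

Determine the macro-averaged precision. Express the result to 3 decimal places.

0.642

Per-class precision (TP/(TP+FP)):
  I: TP=56, FP=14+2+9=25 → 56/81 = 0.6914
  II: TP=41, FP=9+3+12=24 → 41/65 = 0.6308
  III: TP=47, FP=9+14+11=34 → 47/81 = 0.5802
  IV: TP=60, FP=9+15+6=30 → 60/90 = 0.6667
Macro-precision = mean = (0.6914 + 0.6308 + 0.5802 + 0.6667) / 4 = 0.642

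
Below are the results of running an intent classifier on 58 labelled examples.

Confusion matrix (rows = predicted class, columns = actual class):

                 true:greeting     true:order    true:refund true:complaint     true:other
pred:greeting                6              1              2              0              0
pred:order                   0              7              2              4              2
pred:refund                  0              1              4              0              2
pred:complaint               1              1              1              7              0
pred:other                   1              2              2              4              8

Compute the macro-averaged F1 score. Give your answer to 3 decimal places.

Per-class F1 score (2·TP/(2·TP+FP+FN)):
  greeting: TP=6, FP=1+2+0+0=3, FN=0+0+1+1=2 → 12/17 = 0.7059
  order: TP=7, FP=0+2+4+2=8, FN=1+1+1+2=5 → 14/27 = 0.5185
  refund: TP=4, FP=0+1+0+2=3, FN=2+2+1+2=7 → 8/18 = 0.4444
  complaint: TP=7, FP=1+1+1+0=3, FN=0+4+0+4=8 → 14/25 = 0.5600
  other: TP=8, FP=1+2+2+4=9, FN=0+2+2+0=4 → 16/29 = 0.5517
Macro-F1 score = mean = (0.7059 + 0.5185 + 0.4444 + 0.5600 + 0.5517) / 5 = 0.556

0.556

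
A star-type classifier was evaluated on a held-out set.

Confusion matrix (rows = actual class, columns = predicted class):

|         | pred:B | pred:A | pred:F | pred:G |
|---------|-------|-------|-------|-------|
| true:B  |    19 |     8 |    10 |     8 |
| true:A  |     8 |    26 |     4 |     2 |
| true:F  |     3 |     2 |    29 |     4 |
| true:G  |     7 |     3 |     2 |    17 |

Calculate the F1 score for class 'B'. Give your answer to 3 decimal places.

Treat 'B' as positive and all other classes as negative.
F1 score = 2·TP/(2·TP+FP+FN).
B: TP=19, FP=8+3+7=18, FN=8+10+8=26 → 38/82 = 0.4634

0.463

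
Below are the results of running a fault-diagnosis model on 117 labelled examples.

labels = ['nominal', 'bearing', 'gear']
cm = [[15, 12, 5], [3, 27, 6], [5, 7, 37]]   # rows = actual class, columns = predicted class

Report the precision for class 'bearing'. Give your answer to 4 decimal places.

0.5870

One-vs-rest for 'bearing': TP = diagonal; FP = other classes predicted 'bearing'; FN = 'bearing' predicted as other.
precision = TP/(TP+FP).
bearing: TP=27, FP=12+7=19 → 27/46 = 0.58696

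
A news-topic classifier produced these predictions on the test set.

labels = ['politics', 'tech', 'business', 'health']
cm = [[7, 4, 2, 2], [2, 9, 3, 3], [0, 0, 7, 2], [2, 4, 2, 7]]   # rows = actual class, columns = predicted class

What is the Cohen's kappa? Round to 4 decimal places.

0.3794

Observed agreement pₒ = trace/N = 30/56 = 0.53571
Expected agreement pₑ = Σ (rowᵢ·colᵢ)/N² = (15·11 + 17·17 + 9·14 + 15·14)/56² = 0.25191
κ = (pₒ − pₑ)/(1 − pₑ) = (0.53571 − 0.25191)/(1 − 0.25191) = 0.3794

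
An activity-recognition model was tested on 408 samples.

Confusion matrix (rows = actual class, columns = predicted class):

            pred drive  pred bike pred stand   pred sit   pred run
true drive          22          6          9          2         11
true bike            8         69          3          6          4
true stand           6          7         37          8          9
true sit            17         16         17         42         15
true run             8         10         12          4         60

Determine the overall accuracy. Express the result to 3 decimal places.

0.564

Accuracy = trace / total = (22+69+37+42+60=230) / 408 = 230/408 = 0.564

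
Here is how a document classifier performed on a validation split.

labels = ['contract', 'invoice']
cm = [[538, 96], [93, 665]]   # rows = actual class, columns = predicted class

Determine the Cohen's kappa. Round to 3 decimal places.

Observed agreement pₒ = trace/N = 1203/1392 = 0.8642
Expected agreement pₑ = Σ (rowᵢ·colᵢ)/N² = (634·631 + 758·761)/1392² = 0.5042
κ = (pₒ − pₑ)/(1 − pₑ) = (0.8642 − 0.5042)/(1 − 0.5042) = 0.726

0.726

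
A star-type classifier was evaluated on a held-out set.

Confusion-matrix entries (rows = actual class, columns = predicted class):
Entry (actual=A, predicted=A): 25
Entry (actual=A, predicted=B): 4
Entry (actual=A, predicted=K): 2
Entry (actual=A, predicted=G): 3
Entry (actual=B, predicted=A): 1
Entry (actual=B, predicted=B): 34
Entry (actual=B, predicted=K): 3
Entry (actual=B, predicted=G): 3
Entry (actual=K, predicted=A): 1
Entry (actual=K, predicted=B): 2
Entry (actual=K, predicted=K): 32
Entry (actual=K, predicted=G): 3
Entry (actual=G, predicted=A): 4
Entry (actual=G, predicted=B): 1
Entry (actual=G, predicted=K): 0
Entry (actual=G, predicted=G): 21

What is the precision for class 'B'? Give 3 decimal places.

0.829

Treat 'B' as positive and all other classes as negative.
precision = TP/(TP+FP).
B: TP=34, FP=4+2+1=7 → 34/41 = 0.8293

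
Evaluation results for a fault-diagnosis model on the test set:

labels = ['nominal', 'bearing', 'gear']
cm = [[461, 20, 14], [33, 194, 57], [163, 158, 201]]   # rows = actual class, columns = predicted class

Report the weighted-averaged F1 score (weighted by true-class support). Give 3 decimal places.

0.637

Per-class F1 score (2·TP/(2·TP+FP+FN)):
  nominal: TP=461, FP=33+163=196, FN=20+14=34 → 922/1152 = 0.8003
  bearing: TP=194, FP=20+158=178, FN=33+57=90 → 388/656 = 0.5915
  gear: TP=201, FP=14+57=71, FN=163+158=321 → 402/794 = 0.5063
Weighted-F1 score = Σ (supportᵢ/N)·F1 scoreᵢ with N=1301: (495/1301)·0.8003 + (284/1301)·0.5915 + (522/1301)·0.5063 = 0.637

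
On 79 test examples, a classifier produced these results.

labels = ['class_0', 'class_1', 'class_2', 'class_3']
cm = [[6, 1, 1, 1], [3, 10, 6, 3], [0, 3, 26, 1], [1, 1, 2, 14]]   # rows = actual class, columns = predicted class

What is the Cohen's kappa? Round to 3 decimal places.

0.590

Observed agreement pₒ = trace/N = 56/79 = 0.7089
Expected agreement pₑ = Σ (rowᵢ·colᵢ)/N² = (9·10 + 22·15 + 30·35 + 18·19)/79² = 0.2903
κ = (pₒ − pₑ)/(1 − pₑ) = (0.7089 − 0.2903)/(1 − 0.2903) = 0.590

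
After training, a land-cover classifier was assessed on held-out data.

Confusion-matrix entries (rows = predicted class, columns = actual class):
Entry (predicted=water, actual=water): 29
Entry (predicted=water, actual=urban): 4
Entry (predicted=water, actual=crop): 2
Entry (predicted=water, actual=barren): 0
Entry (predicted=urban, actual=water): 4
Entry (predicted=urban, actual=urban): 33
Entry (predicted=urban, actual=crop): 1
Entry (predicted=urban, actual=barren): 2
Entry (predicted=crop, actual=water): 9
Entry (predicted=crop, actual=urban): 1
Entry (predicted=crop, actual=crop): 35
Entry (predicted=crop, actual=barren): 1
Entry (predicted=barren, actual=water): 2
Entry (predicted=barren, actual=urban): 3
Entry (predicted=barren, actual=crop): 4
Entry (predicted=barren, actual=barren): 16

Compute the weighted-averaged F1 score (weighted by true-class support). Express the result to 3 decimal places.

0.774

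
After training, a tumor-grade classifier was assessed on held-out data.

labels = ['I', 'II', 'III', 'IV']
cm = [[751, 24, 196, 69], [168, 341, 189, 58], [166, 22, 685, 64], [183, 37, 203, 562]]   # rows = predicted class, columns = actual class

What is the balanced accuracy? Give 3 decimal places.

0.670

Balanced accuracy = mean of per-class recall.
  I: recall = 751/1268 = 0.5923
  II: recall = 341/424 = 0.8042
  III: recall = 685/1273 = 0.5381
  IV: recall = 562/753 = 0.7463
Mean = (0.5923 + 0.8042 + 0.5381 + 0.7463) / 4 = 0.670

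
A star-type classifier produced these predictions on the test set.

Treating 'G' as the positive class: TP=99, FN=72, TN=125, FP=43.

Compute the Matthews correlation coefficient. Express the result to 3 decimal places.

0.327

MCC = (TP·TN − FP·FN) / √((TP+FP)(TP+FN)(TN+FP)(TN+FN))
Numerator = 99·125 − 43·72 = 9279
Denominator = √(142·171·168·197) = √803637072 = 28348.4933
MCC = 9279 / 28348.4933 = 0.327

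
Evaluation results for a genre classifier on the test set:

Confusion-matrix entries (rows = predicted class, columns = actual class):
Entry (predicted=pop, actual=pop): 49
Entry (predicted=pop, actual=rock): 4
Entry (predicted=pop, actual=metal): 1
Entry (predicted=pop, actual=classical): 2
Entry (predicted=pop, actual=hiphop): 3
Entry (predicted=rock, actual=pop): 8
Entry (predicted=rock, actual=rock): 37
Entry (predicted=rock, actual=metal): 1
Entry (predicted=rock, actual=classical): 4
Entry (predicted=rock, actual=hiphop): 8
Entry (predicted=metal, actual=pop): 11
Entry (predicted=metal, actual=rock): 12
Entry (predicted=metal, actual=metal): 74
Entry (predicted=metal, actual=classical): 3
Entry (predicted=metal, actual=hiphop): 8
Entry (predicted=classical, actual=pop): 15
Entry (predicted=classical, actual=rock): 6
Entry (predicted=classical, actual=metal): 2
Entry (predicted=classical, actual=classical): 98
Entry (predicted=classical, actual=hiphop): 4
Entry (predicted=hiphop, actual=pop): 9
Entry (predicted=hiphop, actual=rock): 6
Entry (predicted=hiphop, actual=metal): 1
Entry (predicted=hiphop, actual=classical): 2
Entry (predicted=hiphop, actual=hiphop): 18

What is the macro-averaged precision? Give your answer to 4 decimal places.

0.6875

Per-class precision (TP/(TP+FP)):
  pop: TP=49, FP=4+1+2+3=10 → 49/59 = 0.83051
  rock: TP=37, FP=8+1+4+8=21 → 37/58 = 0.63793
  metal: TP=74, FP=11+12+3+8=34 → 74/108 = 0.68519
  classical: TP=98, FP=15+6+2+4=27 → 98/125 = 0.78400
  hiphop: TP=18, FP=9+6+1+2=18 → 18/36 = 0.50000
Macro-precision = mean = (0.83051 + 0.63793 + 0.68519 + 0.78400 + 0.50000) / 5 = 0.6875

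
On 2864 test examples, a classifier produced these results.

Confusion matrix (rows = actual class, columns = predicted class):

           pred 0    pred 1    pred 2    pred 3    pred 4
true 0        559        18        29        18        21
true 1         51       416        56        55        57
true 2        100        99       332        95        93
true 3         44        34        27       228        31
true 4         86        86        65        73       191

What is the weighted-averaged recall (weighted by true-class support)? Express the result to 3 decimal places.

0.603

Per-class recall (TP/(TP+FN)):
  0: TP=559, FN=18+29+18+21=86 → 559/645 = 0.8667
  1: TP=416, FN=51+56+55+57=219 → 416/635 = 0.6551
  2: TP=332, FN=100+99+95+93=387 → 332/719 = 0.4618
  3: TP=228, FN=44+34+27+31=136 → 228/364 = 0.6264
  4: TP=191, FN=86+86+65+73=310 → 191/501 = 0.3812
Weighted-recall = Σ (supportᵢ/N)·recallᵢ with N=2864: (645/2864)·0.8667 + (635/2864)·0.6551 + (719/2864)·0.4618 + (364/2864)·0.6264 + (501/2864)·0.3812 = 0.603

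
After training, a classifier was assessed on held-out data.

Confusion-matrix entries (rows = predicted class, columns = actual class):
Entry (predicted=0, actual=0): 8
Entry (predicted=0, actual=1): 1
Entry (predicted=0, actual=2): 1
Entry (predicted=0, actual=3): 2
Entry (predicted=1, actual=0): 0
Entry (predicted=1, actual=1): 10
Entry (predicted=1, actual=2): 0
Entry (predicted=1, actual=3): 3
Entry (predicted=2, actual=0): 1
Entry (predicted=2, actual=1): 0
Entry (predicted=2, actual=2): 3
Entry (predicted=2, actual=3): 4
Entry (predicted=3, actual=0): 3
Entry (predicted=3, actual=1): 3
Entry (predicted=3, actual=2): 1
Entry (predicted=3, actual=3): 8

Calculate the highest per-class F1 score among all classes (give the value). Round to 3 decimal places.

0.741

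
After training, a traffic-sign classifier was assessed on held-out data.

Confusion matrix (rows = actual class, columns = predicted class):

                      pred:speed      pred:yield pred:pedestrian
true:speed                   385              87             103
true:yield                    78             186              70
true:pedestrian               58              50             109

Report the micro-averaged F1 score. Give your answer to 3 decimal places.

0.604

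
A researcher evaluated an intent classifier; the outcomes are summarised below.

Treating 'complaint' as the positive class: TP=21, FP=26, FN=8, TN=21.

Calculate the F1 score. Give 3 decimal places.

0.553

Precision = TP/(TP+FP) = 21/47 = 0.4468
Recall = TP/(TP+FN) = 21/29 = 0.7241
F1 = 2·TP/(2·TP+FP+FN) = 42/76 = 0.553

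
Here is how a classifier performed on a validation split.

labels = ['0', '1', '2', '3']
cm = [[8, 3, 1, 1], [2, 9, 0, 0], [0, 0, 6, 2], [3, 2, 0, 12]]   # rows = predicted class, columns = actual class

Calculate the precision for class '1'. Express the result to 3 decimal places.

precision = TP/(TP+FP).
1: TP=9, FP=2+0+0=2 → 9/11 = 0.8182

0.818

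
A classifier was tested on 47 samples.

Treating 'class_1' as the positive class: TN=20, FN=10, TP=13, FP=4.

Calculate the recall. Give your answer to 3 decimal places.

Recall = TP/(TP+FN) = 13/(13+10) = 13/23 = 0.565

0.565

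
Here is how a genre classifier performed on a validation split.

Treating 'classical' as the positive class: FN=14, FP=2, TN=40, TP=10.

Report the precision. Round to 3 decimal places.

Precision = TP/(TP+FP) = 10/(10+2) = 10/12 = 0.833

0.833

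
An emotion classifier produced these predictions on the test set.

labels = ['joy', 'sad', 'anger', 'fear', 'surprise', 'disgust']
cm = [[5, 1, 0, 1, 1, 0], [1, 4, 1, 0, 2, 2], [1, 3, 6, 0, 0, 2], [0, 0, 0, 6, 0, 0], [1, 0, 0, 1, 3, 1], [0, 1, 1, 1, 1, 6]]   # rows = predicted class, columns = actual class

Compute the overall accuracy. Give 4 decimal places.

0.5769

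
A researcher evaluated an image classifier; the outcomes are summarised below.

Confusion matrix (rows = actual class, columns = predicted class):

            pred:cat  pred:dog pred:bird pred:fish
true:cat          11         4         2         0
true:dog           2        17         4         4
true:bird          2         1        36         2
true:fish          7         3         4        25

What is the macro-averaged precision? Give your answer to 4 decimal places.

0.6923

Per-class precision (TP/(TP+FP)):
  cat: TP=11, FP=2+2+7=11 → 11/22 = 0.50000
  dog: TP=17, FP=4+1+3=8 → 17/25 = 0.68000
  bird: TP=36, FP=2+4+4=10 → 36/46 = 0.78261
  fish: TP=25, FP=0+4+2=6 → 25/31 = 0.80645
Macro-precision = mean = (0.50000 + 0.68000 + 0.78261 + 0.80645) / 4 = 0.6923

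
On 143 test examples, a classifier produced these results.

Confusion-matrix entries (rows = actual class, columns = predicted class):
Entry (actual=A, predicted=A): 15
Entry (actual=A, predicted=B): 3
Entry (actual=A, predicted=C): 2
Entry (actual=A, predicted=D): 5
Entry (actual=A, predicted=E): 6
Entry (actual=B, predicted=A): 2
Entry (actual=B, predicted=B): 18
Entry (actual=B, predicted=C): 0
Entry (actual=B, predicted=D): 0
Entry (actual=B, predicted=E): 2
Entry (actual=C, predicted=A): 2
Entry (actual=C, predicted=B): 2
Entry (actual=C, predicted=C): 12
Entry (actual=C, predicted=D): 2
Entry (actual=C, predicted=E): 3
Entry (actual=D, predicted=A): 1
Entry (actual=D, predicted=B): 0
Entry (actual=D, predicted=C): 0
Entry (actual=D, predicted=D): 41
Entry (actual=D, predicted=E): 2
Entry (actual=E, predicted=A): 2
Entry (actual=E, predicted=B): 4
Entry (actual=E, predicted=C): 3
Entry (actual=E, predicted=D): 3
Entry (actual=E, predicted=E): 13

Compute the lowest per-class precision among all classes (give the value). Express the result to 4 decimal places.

0.5000

Per-class precision (TP/(TP+FP)):
  A: TP=15, FP=2+2+1+2=7 → 15/22 = 0.68182
  B: TP=18, FP=3+2+0+4=9 → 18/27 = 0.66667
  C: TP=12, FP=2+0+0+3=5 → 12/17 = 0.70588
  D: TP=41, FP=5+0+2+3=10 → 41/51 = 0.80392
  E: TP=13, FP=6+2+3+2=13 → 13/26 = 0.50000
Lowest is class 'E' with precision = 0.5000.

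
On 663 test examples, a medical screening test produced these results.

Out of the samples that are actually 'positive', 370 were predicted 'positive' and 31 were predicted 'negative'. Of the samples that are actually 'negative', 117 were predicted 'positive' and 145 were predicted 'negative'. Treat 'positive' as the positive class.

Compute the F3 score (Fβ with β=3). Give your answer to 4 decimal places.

0.9033

Fβ = (1+β²)·TP / ((1+β²)·TP + β²·FN + FP), with β²=9
= 10·370 / (10·370 + 9·31 + 117) = 0.9033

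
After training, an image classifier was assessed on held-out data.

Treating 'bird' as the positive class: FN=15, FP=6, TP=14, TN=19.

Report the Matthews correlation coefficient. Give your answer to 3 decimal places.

MCC = (TP·TN − FP·FN) / √((TP+FP)(TP+FN)(TN+FP)(TN+FN))
Numerator = 14·19 − 6·15 = 176
Denominator = √(20·29·25·34) = √493000 = 702.1396
MCC = 176 / 702.1396 = 0.251

0.251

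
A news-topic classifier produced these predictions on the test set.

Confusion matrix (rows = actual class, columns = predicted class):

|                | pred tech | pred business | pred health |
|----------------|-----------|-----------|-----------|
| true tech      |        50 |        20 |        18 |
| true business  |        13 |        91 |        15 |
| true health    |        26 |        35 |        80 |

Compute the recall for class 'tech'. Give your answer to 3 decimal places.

recall = TP/(TP+FN).
tech: TP=50, FN=20+18=38 → 50/88 = 0.5682

0.568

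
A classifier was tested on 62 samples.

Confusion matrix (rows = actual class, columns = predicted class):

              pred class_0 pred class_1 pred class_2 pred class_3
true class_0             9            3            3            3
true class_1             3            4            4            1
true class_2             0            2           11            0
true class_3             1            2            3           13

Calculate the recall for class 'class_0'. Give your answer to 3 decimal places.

One-vs-rest for 'class_0': TP = diagonal; FP = other classes predicted 'class_0'; FN = 'class_0' predicted as other.
recall = TP/(TP+FN).
class_0: TP=9, FN=3+3+3=9 → 9/18 = 0.5000

0.500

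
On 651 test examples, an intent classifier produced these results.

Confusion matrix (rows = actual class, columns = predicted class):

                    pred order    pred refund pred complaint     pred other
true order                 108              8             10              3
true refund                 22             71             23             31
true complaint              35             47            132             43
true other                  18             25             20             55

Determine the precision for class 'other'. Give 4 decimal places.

0.4167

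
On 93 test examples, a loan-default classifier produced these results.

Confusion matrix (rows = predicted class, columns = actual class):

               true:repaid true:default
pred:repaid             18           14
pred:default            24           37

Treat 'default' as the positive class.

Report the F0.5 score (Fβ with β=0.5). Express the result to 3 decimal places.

0.627

Fβ = (1+β²)·TP / ((1+β²)·TP + β²·FN + FP), with β²=1/4
= 1.25·37 / (1.25·37 + 0.25·14 + 24) = 0.627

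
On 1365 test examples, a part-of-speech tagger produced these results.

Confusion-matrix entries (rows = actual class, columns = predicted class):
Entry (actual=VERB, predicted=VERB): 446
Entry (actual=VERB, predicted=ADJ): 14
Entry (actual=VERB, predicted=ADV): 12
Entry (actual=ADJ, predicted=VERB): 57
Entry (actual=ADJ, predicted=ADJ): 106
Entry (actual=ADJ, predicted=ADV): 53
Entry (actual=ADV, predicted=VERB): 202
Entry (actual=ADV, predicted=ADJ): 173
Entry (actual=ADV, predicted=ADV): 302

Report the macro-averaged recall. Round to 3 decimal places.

0.627

Per-class recall (TP/(TP+FN)):
  VERB: TP=446, FN=14+12=26 → 446/472 = 0.9449
  ADJ: TP=106, FN=57+53=110 → 106/216 = 0.4907
  ADV: TP=302, FN=202+173=375 → 302/677 = 0.4461
Macro-recall = mean = (0.9449 + 0.4907 + 0.4461) / 3 = 0.627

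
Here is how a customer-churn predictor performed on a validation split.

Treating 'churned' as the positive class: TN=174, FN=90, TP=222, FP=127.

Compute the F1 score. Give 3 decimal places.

0.672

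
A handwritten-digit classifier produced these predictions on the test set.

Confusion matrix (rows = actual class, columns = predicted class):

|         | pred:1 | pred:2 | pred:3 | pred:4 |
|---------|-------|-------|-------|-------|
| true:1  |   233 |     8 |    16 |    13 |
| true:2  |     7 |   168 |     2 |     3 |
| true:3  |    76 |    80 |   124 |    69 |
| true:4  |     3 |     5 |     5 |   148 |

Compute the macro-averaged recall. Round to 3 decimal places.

0.768

Per-class recall (TP/(TP+FN)):
  1: TP=233, FN=8+16+13=37 → 233/270 = 0.8630
  2: TP=168, FN=7+2+3=12 → 168/180 = 0.9333
  3: TP=124, FN=76+80+69=225 → 124/349 = 0.3553
  4: TP=148, FN=3+5+5=13 → 148/161 = 0.9193
Macro-recall = mean = (0.8630 + 0.9333 + 0.3553 + 0.9193) / 4 = 0.768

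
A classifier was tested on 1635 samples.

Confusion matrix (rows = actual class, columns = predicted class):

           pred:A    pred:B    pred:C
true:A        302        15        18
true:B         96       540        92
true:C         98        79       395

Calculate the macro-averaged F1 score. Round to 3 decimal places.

0.751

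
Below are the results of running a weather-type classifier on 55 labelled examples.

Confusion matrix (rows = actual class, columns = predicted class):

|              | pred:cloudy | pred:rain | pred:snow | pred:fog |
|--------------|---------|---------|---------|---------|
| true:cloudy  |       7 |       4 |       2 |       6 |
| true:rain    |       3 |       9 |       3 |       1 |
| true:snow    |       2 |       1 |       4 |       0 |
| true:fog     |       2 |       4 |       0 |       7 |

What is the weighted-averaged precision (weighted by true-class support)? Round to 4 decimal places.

0.4929

Per-class precision (TP/(TP+FP)):
  cloudy: TP=7, FP=3+2+2=7 → 7/14 = 0.50000
  rain: TP=9, FP=4+1+4=9 → 9/18 = 0.50000
  snow: TP=4, FP=2+3+0=5 → 4/9 = 0.44444
  fog: TP=7, FP=6+1+0=7 → 7/14 = 0.50000
Weighted-precision = Σ (supportᵢ/N)·precisionᵢ with N=55: (19/55)·0.50000 + (16/55)·0.50000 + (7/55)·0.44444 + (13/55)·0.50000 = 0.4929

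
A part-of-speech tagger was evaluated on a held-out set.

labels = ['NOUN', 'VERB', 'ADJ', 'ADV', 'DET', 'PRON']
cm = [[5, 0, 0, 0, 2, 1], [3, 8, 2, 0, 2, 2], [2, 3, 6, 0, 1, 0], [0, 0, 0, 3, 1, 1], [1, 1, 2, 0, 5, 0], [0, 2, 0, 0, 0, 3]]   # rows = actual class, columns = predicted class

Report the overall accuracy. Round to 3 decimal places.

0.536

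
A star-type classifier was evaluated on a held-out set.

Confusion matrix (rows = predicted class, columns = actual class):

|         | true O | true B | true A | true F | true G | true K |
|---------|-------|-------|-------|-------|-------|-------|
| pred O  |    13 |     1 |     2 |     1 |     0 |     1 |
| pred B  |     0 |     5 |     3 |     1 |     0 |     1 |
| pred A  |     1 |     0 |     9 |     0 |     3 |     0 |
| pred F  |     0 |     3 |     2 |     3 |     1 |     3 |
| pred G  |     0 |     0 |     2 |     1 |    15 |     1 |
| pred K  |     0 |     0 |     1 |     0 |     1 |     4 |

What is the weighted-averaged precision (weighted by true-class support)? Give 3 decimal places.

0.663

Per-class precision (TP/(TP+FP)):
  O: TP=13, FP=1+2+1+0+1=5 → 13/18 = 0.7222
  B: TP=5, FP=0+3+1+0+1=5 → 5/10 = 0.5000
  A: TP=9, FP=1+0+0+3+0=4 → 9/13 = 0.6923
  F: TP=3, FP=0+3+2+1+3=9 → 3/12 = 0.2500
  G: TP=15, FP=0+0+2+1+1=4 → 15/19 = 0.7895
  K: TP=4, FP=0+0+1+0+1=2 → 4/6 = 0.6667
Weighted-precision = Σ (supportᵢ/N)·precisionᵢ with N=78: (14/78)·0.7222 + (9/78)·0.5000 + (19/78)·0.6923 + (6/78)·0.2500 + (20/78)·0.7895 + (10/78)·0.6667 = 0.663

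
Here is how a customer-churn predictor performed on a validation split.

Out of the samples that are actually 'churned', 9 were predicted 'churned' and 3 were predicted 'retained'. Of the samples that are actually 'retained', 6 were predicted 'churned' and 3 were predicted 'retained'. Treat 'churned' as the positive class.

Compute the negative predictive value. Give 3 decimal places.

0.500

NPV = TN/(TN+FN) = 3/(3+3) = 0.500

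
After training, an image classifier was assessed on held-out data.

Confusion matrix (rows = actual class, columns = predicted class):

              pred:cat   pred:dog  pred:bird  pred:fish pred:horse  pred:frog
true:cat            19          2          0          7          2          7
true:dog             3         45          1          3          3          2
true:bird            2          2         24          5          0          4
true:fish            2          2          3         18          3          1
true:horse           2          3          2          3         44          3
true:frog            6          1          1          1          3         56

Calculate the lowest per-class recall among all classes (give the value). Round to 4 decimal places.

0.5135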